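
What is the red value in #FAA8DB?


Color: #FAA8DB
R = FA = 250
G = A8 = 168
B = DB = 219
Red = 250


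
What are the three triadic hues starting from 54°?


Triadic: equally spaced at 120° intervals
H1 = 54°
H2 = (54 + 120) mod 360 = 174°
H3 = (54 + 240) mod 360 = 294°
Triadic = 54°, 174°, 294°


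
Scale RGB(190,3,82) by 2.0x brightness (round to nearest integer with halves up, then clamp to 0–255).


Multiply each channel by 2.0, round half up, clamp to [0, 255]
R: 190×2.0 = 380 → clamp → 255
G: 3×2.0 = 6
B: 82×2.0 = 164
= RGB(255, 6, 164)


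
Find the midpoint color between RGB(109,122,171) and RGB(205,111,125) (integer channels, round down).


Midpoint: each channel = ⌊(C₁+C₂)/2⌋
R: ⌊(109+205)/2⌋ = 157
G: ⌊(122+111)/2⌋ = 116
B: ⌊(171+125)/2⌋ = 148
= RGB(157, 116, 148)


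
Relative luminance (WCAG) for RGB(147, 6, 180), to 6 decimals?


Linearize each channel (sRGB transfer function): c = v/255; c_lin = c/12.92 if c ≤ 0.04045, else ((c+0.055)/1.055)^2.4
  R: 147/255 ≈ 0.576471 > 0.04045 → ((0.576471+0.055)/1.055)^2.4 ≈ 0.291771
  G: 6/255 ≈ 0.023529 ≤ 0.04045 → 0.023529/12.92 ≈ 0.001821
  B: 180/255 ≈ 0.705882 > 0.04045 → ((0.705882+0.055)/1.055)^2.4 ≈ 0.456411
R_lin = 0.291771, G_lin = 0.001821, B_lin = 0.456411
L = 0.2126×R + 0.7152×G + 0.0722×B
L = 0.2126×0.291771 + 0.7152×0.001821 + 0.0722×0.456411
L ≈ 0.096286


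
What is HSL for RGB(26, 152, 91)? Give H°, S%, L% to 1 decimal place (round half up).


Normalize: R'=26/255≈0.1020, G'=152/255≈0.5961, B'=91/255≈0.3569
Max=152/255, Min=26/255, Δ=Max-Min=126/255
L = (Max+Min)/2 = (152+26)/510 = 178/510 = 0.34901… → L = 34.9%
L ≤ 0.5 → S = Δ/(Max+Min) = 126/(152+26) = 126/178 = 0.70786… → S = 70.8%
(the 1/255 factors cancel in S and H, so raw channel differences can be used)
Max is G' → H = 60 × ((B-R)/Δ + 2) = 60 × ((91-26)/126 + 2)
  65/126 + 2 = 0.5158… + 2 = 2.5158…
  H = 60 × 2.5158… = 150.952…° → H = 151.0°
= HSL(151.0°, 70.8%, 34.9%)


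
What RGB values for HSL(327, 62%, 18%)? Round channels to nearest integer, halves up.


H=327°, S=0.62, L=0.18
C = (1-|2L-1|)×S = (1-|-0.64|)×0.62 = 0.2232
H' = H/60 = 327/60 ≈ 5.4500; X = C×(1-|H' mod 2 - 1|) = 0.12276
m = L - C/2 = 0.18 - 0.1116 = 0.0684
Sector ⌊H'⌋ = 5 → (R',G',B') = (0.2232, 0.0, 0.12276)
RGB = ((R'+m)×255, (G'+m)×255, (B'+m)×255) = (74.358, 17.442, 48.7458)
Round half up → RGB(74, 17, 49)


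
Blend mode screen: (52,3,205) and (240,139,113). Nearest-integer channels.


Screen: C = 255 - (255-A)×(255-B)/255, rounded to nearest integer
R: 255 - (255-52)×(255-240)/255 = 255 - 3045/255 ≈ 255 - 11.941 = 243.059 → 243
G: 255 - (255-3)×(255-139)/255 = 255 - 29232/255 ≈ 255 - 114.635 = 140.365 → 140
B: 255 - (255-205)×(255-113)/255 = 255 - 7100/255 ≈ 255 - 27.843 = 227.157 → 227
= RGB(243, 140, 227)


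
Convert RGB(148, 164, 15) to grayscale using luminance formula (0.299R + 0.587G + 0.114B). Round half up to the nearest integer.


Gray = 0.299×R + 0.587×G + 0.114×B
Gray = 0.299×148 + 0.587×164 + 0.114×15
Gray = 44.252 + 96.268 + 1.710
Gray = 142.230 → round half up → 142
Gray = 142


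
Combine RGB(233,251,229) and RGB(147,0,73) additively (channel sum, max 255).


Additive: each channel = min(255, C₁+C₂)
R: 233+147 = 380 → 255
G: 251+0 = 251 → 251
B: 229+73 = 302 → 255
= RGB(255, 251, 255)


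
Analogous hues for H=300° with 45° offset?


Base hue: 300°
Left analog: (300 - 45) mod 360 = 255°
Right analog: (300 + 45) mod 360 = 345°
Analogous hues = 255° and 345°


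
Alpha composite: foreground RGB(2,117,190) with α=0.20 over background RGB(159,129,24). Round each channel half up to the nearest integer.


C = α×F + (1-α)×B, with 1-α = 0.80
R: 0.20×2 + 0.80×159 = 0.40 + 127.20 = 127.60 → 128
G: 0.20×117 + 0.80×129 = 23.40 + 103.20 = 126.60 → 127
B: 0.20×190 + 0.80×24 = 38.00 + 19.20 = 57.20 → 57
= RGB(128, 127, 57)


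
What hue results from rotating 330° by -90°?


New hue = (H + rotation) mod 360
New hue = (330 -90) mod 360
= 240 mod 360
= 240°


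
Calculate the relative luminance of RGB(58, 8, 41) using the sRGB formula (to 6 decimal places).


Linearize each channel (sRGB transfer function): c = v/255; c_lin = c/12.92 if c ≤ 0.04045, else ((c+0.055)/1.055)^2.4
  R: 58/255 ≈ 0.227451 > 0.04045 → ((0.227451+0.055)/1.055)^2.4 ≈ 0.042311
  G: 8/255 ≈ 0.031373 ≤ 0.04045 → 0.031373/12.92 ≈ 0.002428
  B: 41/255 ≈ 0.160784 > 0.04045 → ((0.160784+0.055)/1.055)^2.4 ≈ 0.022174
R_lin = 0.042311, G_lin = 0.002428, B_lin = 0.022174
L = 0.2126×R + 0.7152×G + 0.0722×B
L = 0.2126×0.042311 + 0.7152×0.002428 + 0.0722×0.022174
L ≈ 0.012333


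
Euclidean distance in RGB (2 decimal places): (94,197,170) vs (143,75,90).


d = √[(R₁-R₂)² + (G₁-G₂)² + (B₁-B₂)²]
d = √[(94-143)² + (197-75)² + (170-90)²]
d = √[2401 + 14884 + 6400]
d = √23685
d ≈ 153.90


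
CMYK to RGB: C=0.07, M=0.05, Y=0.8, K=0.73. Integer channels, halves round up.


R = 255 × (1-C) × (1-K) = 255 × 0.93 × 0.27 = 64.0305 → 64
G = 255 × (1-M) × (1-K) = 255 × 0.95 × 0.27 = 65.4075 → 65
B = 255 × (1-Y) × (1-K) = 255 × 0.20 × 0.27 = 13.77 → 14
= RGB(64, 65, 14)


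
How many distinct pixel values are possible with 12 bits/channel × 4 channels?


Total bits = 12 bits/channel × 4 channels = 48 bits
Distinct pixel values = 2^48
= 281,474,976,710,656 pixel values


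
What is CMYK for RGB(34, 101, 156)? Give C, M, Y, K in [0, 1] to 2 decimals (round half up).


R'=34/255≈0.1333, G'=101/255≈0.3961, B'=156/255≈0.6118
K = 1 - max(R',G',B') = 1 - 156/255 = 99/255 = 0.38823… → 0.39
(1-R'-K)/(1-K) simplifies to (max-R)/max with max = 156:
C = (156-34)/156 = 122/156 = 0.78205… → 0.78
M = (156-101)/156 = 55/156 = 0.35256… → 0.35
Y = (156-156)/156 = 0/156 = 0 → 0.00
= CMYK(0.78, 0.35, 0.00, 0.39)


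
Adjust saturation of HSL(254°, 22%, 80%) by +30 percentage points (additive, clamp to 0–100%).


Original S = 22%
Adjustment = +30 percentage points
New S = 22 + (30) = 52
Clamp to [0, 100] → 52
= HSL(254°, 52%, 80%)


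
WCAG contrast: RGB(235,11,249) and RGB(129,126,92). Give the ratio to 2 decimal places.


Linearize each sRGB channel c=v/255: c/12.92 if c ≤ 0.04045 else ((c+0.055)/1.055)^2.4
L = 0.2126×R_lin + 0.7152×G_lin + 0.0722×B_lin
Color 1 (235,11,249):
  R=235: 235/255≈0.9216 > 0.04045 → ((0.9216+0.055)/1.055)^2.4 ≈ 0.83077
  G=11: 11/255≈0.0431 > 0.04045 → ((0.0431+0.055)/1.055)^2.4 ≈ 0.00335
  B=249: 249/255≈0.9765 > 0.04045 → ((0.9765+0.055)/1.055)^2.4 ≈ 0.94731
  L1 = 0.2126×0.83077 + 0.7152×0.00335 + 0.0722×0.94731 ≈ 0.24741
Color 2 (129,126,92):
  R=129: 129/255≈0.5059 > 0.04045 → ((0.5059+0.055)/1.055)^2.4 ≈ 0.21953
  G=126: 126/255≈0.4941 > 0.04045 → ((0.4941+0.055)/1.055)^2.4 ≈ 0.20864
  B=92: 92/255≈0.3608 > 0.04045 → ((0.3608+0.055)/1.055)^2.4 ≈ 0.10702
  L2 = 0.2126×0.21953 + 0.7152×0.20864 + 0.0722×0.10702 ≈ 0.20362
Lighter = 0.24741, Darker = 0.20362
Ratio = (L_lighter + 0.05) / (L_darker + 0.05)
Ratio = (0.24741 + 0.05) / (0.20362 + 0.05) = 0.29741 / 0.25362 ≈ 1.1727
Ratio ≈ 1.17:1


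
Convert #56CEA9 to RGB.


56 → 86 (R)
CE → 206 (G)
A9 → 169 (B)
= RGB(86, 206, 169)


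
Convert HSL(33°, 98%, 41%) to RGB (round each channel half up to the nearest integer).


H=33°, S=0.98, L=0.41
C = (1-|2L-1|)×S = (1-|-0.18|)×0.98 = 0.8036
H' = H/60 = 33/60 ≈ 0.5500; X = C×(1-|H' mod 2 - 1|) = 0.44198
m = L - C/2 = 0.41 - 0.4018 = 0.0082
Sector ⌊H'⌋ = 0 → (R',G',B') = (0.8036, 0.44198, 0.0)
RGB = ((R'+m)×255, (G'+m)×255, (B'+m)×255) = (207.009, 114.7959, 2.091)
Round half up → RGB(207, 115, 2)


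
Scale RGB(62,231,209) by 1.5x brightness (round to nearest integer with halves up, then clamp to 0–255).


Multiply each channel by 1.5, round half up, clamp to [0, 255]
R: 62×1.5 = 93
G: 231×1.5 = 346.5 → round → 347 → clamp → 255
B: 209×1.5 = 313.5 → round → 314 → clamp → 255
= RGB(93, 255, 255)


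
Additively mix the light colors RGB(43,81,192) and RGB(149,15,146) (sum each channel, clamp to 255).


Additive: each channel = min(255, C₁+C₂)
R: 43+149 = 192 → 192
G: 81+15 = 96 → 96
B: 192+146 = 338 → 255
= RGB(192, 96, 255)


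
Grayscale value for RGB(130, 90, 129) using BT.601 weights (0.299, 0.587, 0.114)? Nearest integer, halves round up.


Gray = 0.299×R + 0.587×G + 0.114×B
Gray = 0.299×130 + 0.587×90 + 0.114×129
Gray = 38.870 + 52.830 + 14.706
Gray = 106.406 → round half up → 106
Gray = 106


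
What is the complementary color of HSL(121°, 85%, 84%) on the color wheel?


Complement = opposite side of color wheel = hue + 180°
H' = (121 + 180) mod 360 = 301°
S and L unchanged.
= HSL(301°, 85%, 84%)


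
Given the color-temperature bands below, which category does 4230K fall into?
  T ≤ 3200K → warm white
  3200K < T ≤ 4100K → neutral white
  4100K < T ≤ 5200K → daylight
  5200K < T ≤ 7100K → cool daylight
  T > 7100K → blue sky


Temperature: 4230K
4100K < 4230K ≤ 5200K → daylight
Classification: daylight


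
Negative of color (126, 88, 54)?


Invert: (255-R, 255-G, 255-B)
R: 255-126 = 129
G: 255-88 = 167
B: 255-54 = 201
= RGB(129, 167, 201)


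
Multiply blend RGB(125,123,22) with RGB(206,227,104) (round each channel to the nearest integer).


Multiply: C = A×B/255, rounded to nearest integer
R: 125×206/255 = 25750/255 ≈ 100.980 → 101
G: 123×227/255 = 27921/255 ≈ 109.494 → 109
B: 22×104/255 = 2288/255 ≈ 8.973 → 9
= RGB(101, 109, 9)


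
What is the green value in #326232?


Color: #326232
R = 32 = 50
G = 62 = 98
B = 32 = 50
Green = 98


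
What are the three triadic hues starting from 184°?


Triadic: equally spaced at 120° intervals
H1 = 184°
H2 = (184 + 120) mod 360 = 304°
H3 = (184 + 240) mod 360 = 64°
Triadic = 184°, 304°, 64°


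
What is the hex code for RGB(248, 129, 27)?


R = 248 → F8 (hex)
G = 129 → 81 (hex)
B = 27 → 1B (hex)
Hex = #F8811B


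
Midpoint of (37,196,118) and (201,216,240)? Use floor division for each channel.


Midpoint: each channel = ⌊(C₁+C₂)/2⌋
R: ⌊(37+201)/2⌋ = 119
G: ⌊(196+216)/2⌋ = 206
B: ⌊(118+240)/2⌋ = 179
= RGB(119, 206, 179)


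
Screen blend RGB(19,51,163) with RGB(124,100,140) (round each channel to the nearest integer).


Screen: C = 255 - (255-A)×(255-B)/255, rounded to nearest integer
R: 255 - (255-19)×(255-124)/255 = 255 - 30916/255 ≈ 255 - 121.239 = 133.761 → 134
G: 255 - (255-51)×(255-100)/255 = 255 - 31620/255 ≈ 255 - 124.000 = 131.000 → 131
B: 255 - (255-163)×(255-140)/255 = 255 - 10580/255 ≈ 255 - 41.490 = 213.510 → 214
= RGB(134, 131, 214)


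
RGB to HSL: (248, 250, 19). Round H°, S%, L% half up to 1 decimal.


Normalize: R'=248/255≈0.9725, G'=250/255≈0.9804, B'=19/255≈0.0745
Max=250/255, Min=19/255, Δ=Max-Min=231/255
L = (Max+Min)/2 = (250+19)/510 = 269/510 = 0.52745… → L = 52.7%
L > 0.5 → S = Δ/(2-Max-Min) = 231/(510-250-19) = 231/241 = 0.95850… → S = 95.9%
(the 1/255 factors cancel in S and H, so raw channel differences can be used)
Max is G' → H = 60 × ((B-R)/Δ + 2) = 60 × ((19-248)/231 + 2)
  -229/231 + 2 = -0.9913… + 2 = 1.0086…
  H = 60 × 1.0086… = 60.519…° → H = 60.5°
= HSL(60.5°, 95.9%, 52.7%)


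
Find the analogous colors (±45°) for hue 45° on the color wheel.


Base hue: 45°
Left analog: (45 - 45) mod 360 = 0°
Right analog: (45 + 45) mod 360 = 90°
Analogous hues = 0° and 90°


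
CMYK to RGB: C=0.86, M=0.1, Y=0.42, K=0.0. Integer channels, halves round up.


R = 255 × (1-C) × (1-K) = 255 × 0.14 × 1.00 = 35.7 → 36
G = 255 × (1-M) × (1-K) = 255 × 0.90 × 1.00 = 229.5 → 230
B = 255 × (1-Y) × (1-K) = 255 × 0.58 × 1.00 = 147.9 → 148
= RGB(36, 230, 148)


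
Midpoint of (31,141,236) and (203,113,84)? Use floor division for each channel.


Midpoint: each channel = ⌊(C₁+C₂)/2⌋
R: ⌊(31+203)/2⌋ = 117
G: ⌊(141+113)/2⌋ = 127
B: ⌊(236+84)/2⌋ = 160
= RGB(117, 127, 160)


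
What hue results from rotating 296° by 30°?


New hue = (H + rotation) mod 360
New hue = (296 + 30) mod 360
= 326 mod 360
= 326°


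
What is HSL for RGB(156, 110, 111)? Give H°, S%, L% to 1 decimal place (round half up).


Normalize: R'=156/255≈0.6118, G'=110/255≈0.4314, B'=111/255≈0.4353
Max=156/255, Min=110/255, Δ=Max-Min=46/255
L = (Max+Min)/2 = (156+110)/510 = 266/510 = 0.52156… → L = 52.2%
L > 0.5 → S = Δ/(2-Max-Min) = 46/(510-156-110) = 46/244 = 0.18852… → S = 18.9%
(the 1/255 factors cancel in S and H, so raw channel differences can be used)
Max is R' → H = 60 × (((G-B)/Δ) mod 6) = 60 × (((110-111)/46) mod 6)
  (-1)/46 = -0.0217…; negative, so add 6 → 5.9782…
  H = 60 × 5.9782… = 358.695…° → H = 358.7°
= HSL(358.7°, 18.9%, 52.2%)


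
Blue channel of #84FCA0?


Color: #84FCA0
R = 84 = 132
G = FC = 252
B = A0 = 160
Blue = 160


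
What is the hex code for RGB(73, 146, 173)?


R = 73 → 49 (hex)
G = 146 → 92 (hex)
B = 173 → AD (hex)
Hex = #4992AD


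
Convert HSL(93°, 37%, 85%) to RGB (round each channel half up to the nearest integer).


H=93°, S=0.37, L=0.85
C = (1-|2L-1|)×S = (1-|0.70|)×0.37 = 0.111
H' = H/60 = 93/60 ≈ 1.5500; X = C×(1-|H' mod 2 - 1|) = 0.04995
m = L - C/2 = 0.85 - 0.0555 = 0.7945
Sector ⌊H'⌋ = 1 → (R',G',B') = (0.04995, 0.111, 0.0)
RGB = ((R'+m)×255, (G'+m)×255, (B'+m)×255) = (215.33475, 230.9025, 202.5975)
Round half up → RGB(215, 231, 203)


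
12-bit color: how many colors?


Colors = 2^bits = 2^12
= 4,096 colors


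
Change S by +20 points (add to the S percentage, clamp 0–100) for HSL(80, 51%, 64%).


Original S = 51%
Adjustment = +20 percentage points
New S = 51 + (20) = 71
Clamp to [0, 100] → 71
= HSL(80°, 71%, 64%)


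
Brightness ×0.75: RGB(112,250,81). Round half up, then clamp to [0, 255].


Multiply each channel by 0.75, round half up, clamp to [0, 255]
R: 112×0.75 = 84
G: 250×0.75 = 187.5 → round → 188
B: 81×0.75 = 60.75 → round → 61
= RGB(84, 188, 61)


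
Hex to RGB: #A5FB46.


A5 → 165 (R)
FB → 251 (G)
46 → 70 (B)
= RGB(165, 251, 70)


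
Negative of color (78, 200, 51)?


Invert: (255-R, 255-G, 255-B)
R: 255-78 = 177
G: 255-200 = 55
B: 255-51 = 204
= RGB(177, 55, 204)


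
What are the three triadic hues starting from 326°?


Triadic: equally spaced at 120° intervals
H1 = 326°
H2 = (326 + 120) mod 360 = 86°
H3 = (326 + 240) mod 360 = 206°
Triadic = 326°, 86°, 206°


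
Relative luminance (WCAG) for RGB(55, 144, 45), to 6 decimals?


Linearize each channel (sRGB transfer function): c = v/255; c_lin = c/12.92 if c ≤ 0.04045, else ((c+0.055)/1.055)^2.4
  R: 55/255 ≈ 0.215686 > 0.04045 → ((0.215686+0.055)/1.055)^2.4 ≈ 0.038204
  G: 144/255 ≈ 0.564706 > 0.04045 → ((0.564706+0.055)/1.055)^2.4 ≈ 0.278894
  B: 45/255 ≈ 0.176471 > 0.04045 → ((0.176471+0.055)/1.055)^2.4 ≈ 0.026241
R_lin = 0.038204, G_lin = 0.278894, B_lin = 0.026241
L = 0.2126×R + 0.7152×G + 0.0722×B
L = 0.2126×0.038204 + 0.7152×0.278894 + 0.0722×0.026241
L ≈ 0.209482


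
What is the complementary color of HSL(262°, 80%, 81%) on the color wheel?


Complement = opposite side of color wheel = hue + 180°
H' = (262 + 180) mod 360 = 82°
S and L unchanged.
= HSL(82°, 80%, 81%)


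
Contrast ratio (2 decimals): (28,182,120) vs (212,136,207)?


Linearize each sRGB channel c=v/255: c/12.92 if c ≤ 0.04045 else ((c+0.055)/1.055)^2.4
L = 0.2126×R_lin + 0.7152×G_lin + 0.0722×B_lin
Color 1 (28,182,120):
  R=28: 28/255≈0.1098 > 0.04045 → ((0.1098+0.055)/1.055)^2.4 ≈ 0.01161
  G=182: 182/255≈0.7137 > 0.04045 → ((0.7137+0.055)/1.055)^2.4 ≈ 0.46778
  B=120: 120/255≈0.4706 > 0.04045 → ((0.4706+0.055)/1.055)^2.4 ≈ 0.18782
  L1 = 0.2126×0.01161 + 0.7152×0.46778 + 0.0722×0.18782 ≈ 0.35059
Color 2 (212,136,207):
  R=212: 212/255≈0.8314 > 0.04045 → ((0.8314+0.055)/1.055)^2.4 ≈ 0.65837
  G=136: 136/255≈0.5333 > 0.04045 → ((0.5333+0.055)/1.055)^2.4 ≈ 0.24620
  B=207: 207/255≈0.8118 > 0.04045 → ((0.8118+0.055)/1.055)^2.4 ≈ 0.62396
  L2 = 0.2126×0.65837 + 0.7152×0.24620 + 0.0722×0.62396 ≈ 0.36110
Lighter = 0.36110, Darker = 0.35059
Ratio = (L_lighter + 0.05) / (L_darker + 0.05)
Ratio = (0.36110 + 0.05) / (0.35059 + 0.05) = 0.41110 / 0.40059 ≈ 1.0262
Ratio ≈ 1.03:1


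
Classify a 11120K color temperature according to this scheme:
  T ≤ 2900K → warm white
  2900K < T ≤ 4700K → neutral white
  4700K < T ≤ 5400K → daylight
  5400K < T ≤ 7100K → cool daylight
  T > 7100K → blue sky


Temperature: 11120K
11120K > 7100K → blue sky
Classification: blue sky


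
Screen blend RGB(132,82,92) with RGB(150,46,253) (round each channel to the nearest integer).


Screen: C = 255 - (255-A)×(255-B)/255, rounded to nearest integer
R: 255 - (255-132)×(255-150)/255 = 255 - 12915/255 ≈ 255 - 50.647 = 204.353 → 204
G: 255 - (255-82)×(255-46)/255 = 255 - 36157/255 ≈ 255 - 141.792 = 113.208 → 113
B: 255 - (255-92)×(255-253)/255 = 255 - 326/255 ≈ 255 - 1.278 = 253.722 → 254
= RGB(204, 113, 254)


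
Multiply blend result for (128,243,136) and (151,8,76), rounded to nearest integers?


Multiply: C = A×B/255, rounded to nearest integer
R: 128×151/255 = 19328/255 ≈ 75.796 → 76
G: 243×8/255 = 1944/255 ≈ 7.624 → 8
B: 136×76/255 = 10336/255 ≈ 40.533 → 41
= RGB(76, 8, 41)


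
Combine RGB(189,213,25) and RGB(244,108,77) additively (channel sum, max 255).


Additive: each channel = min(255, C₁+C₂)
R: 189+244 = 433 → 255
G: 213+108 = 321 → 255
B: 25+77 = 102 → 102
= RGB(255, 255, 102)


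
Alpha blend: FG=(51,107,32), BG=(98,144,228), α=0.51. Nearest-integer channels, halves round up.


C = α×F + (1-α)×B, with 1-α = 0.49
R: 0.51×51 + 0.49×98 = 26.01 + 48.02 = 74.03 → 74
G: 0.51×107 + 0.49×144 = 54.57 + 70.56 = 125.13 → 125
B: 0.51×32 + 0.49×228 = 16.32 + 111.72 = 128.04 → 128
= RGB(74, 125, 128)


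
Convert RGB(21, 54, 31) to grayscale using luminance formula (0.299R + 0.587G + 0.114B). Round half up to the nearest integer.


Gray = 0.299×R + 0.587×G + 0.114×B
Gray = 0.299×21 + 0.587×54 + 0.114×31
Gray = 6.279 + 31.698 + 3.534
Gray = 41.511 → round half up → 42
Gray = 42


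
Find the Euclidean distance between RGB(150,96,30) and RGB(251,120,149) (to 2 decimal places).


d = √[(R₁-R₂)² + (G₁-G₂)² + (B₁-B₂)²]
d = √[(150-251)² + (96-120)² + (30-149)²]
d = √[10201 + 576 + 14161]
d = √24938
d ≈ 157.92


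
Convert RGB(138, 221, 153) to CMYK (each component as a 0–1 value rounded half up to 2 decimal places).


R'=138/255≈0.5412, G'=221/255≈0.8667, B'=153/255≈0.6000
K = 1 - max(R',G',B') = 1 - 221/255 = 34/255 = 0.13333… → 0.13
(1-R'-K)/(1-K) simplifies to (max-R)/max with max = 221:
C = (221-138)/221 = 83/221 = 0.37556… → 0.38
M = (221-221)/221 = 0/221 = 0 → 0.00
Y = (221-153)/221 = 68/221 = 0.30769… → 0.31
= CMYK(0.38, 0.00, 0.31, 0.13)


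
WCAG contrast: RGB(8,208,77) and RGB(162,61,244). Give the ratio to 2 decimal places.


Linearize each sRGB channel c=v/255: c/12.92 if c ≤ 0.04045 else ((c+0.055)/1.055)^2.4
L = 0.2126×R_lin + 0.7152×G_lin + 0.0722×B_lin
Color 1 (8,208,77):
  R=8: 8/255≈0.0314 ≤ 0.04045 → 0.0314/12.92 ≈ 0.00243
  G=208: 208/255≈0.8157 > 0.04045 → ((0.8157+0.055)/1.055)^2.4 ≈ 0.63076
  B=77: 77/255≈0.3020 > 0.04045 → ((0.3020+0.055)/1.055)^2.4 ≈ 0.07421
  L1 = 0.2126×0.00243 + 0.7152×0.63076 + 0.0722×0.07421 ≈ 0.45699
Color 2 (162,61,244):
  R=162: 162/255≈0.6353 > 0.04045 → ((0.6353+0.055)/1.055)^2.4 ≈ 0.36131
  G=61: 61/255≈0.2392 > 0.04045 → ((0.2392+0.055)/1.055)^2.4 ≈ 0.04667
  B=244: 244/255≈0.9569 > 0.04045 → ((0.9569+0.055)/1.055)^2.4 ≈ 0.90466
  L2 = 0.2126×0.36131 + 0.7152×0.04667 + 0.0722×0.90466 ≈ 0.17551
Lighter = 0.45699, Darker = 0.17551
Ratio = (L_lighter + 0.05) / (L_darker + 0.05)
Ratio = (0.45699 + 0.05) / (0.17551 + 0.05) = 0.50699 / 0.22551 ≈ 2.2482
Ratio ≈ 2.25:1


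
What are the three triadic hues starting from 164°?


Triadic: equally spaced at 120° intervals
H1 = 164°
H2 = (164 + 120) mod 360 = 284°
H3 = (164 + 240) mod 360 = 44°
Triadic = 164°, 284°, 44°


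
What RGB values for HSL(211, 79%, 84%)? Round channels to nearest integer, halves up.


H=211°, S=0.79, L=0.84
C = (1-|2L-1|)×S = (1-|0.68|)×0.79 = 0.2528
H' = H/60 = 211/60 ≈ 3.5167; X = C×(1-|H' mod 2 - 1|) ≈ 0.1222
m = L - C/2 = 0.84 - 0.1264 = 0.7136
Sector ⌊H'⌋ = 3 → (R',G',B') = (0.0, ≈0.1222, 0.2528)
RGB = ((R'+m)×255, (G'+m)×255, (B'+m)×255) = (181.968, 213.1256, 246.432)
Round half up → RGB(182, 213, 246)


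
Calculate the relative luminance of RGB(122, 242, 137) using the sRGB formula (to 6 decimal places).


Linearize each channel (sRGB transfer function): c = v/255; c_lin = c/12.92 if c ≤ 0.04045, else ((c+0.055)/1.055)^2.4
  R: 122/255 ≈ 0.478431 > 0.04045 → ((0.478431+0.055)/1.055)^2.4 ≈ 0.194618
  G: 242/255 ≈ 0.949020 > 0.04045 → ((0.949020+0.055)/1.055)^2.4 ≈ 0.887923
  B: 137/255 ≈ 0.537255 > 0.04045 → ((0.537255+0.055)/1.055)^2.4 ≈ 0.250158
R_lin = 0.194618, G_lin = 0.887923, B_lin = 0.250158
L = 0.2126×R + 0.7152×G + 0.0722×B
L = 0.2126×0.194618 + 0.7152×0.887923 + 0.0722×0.250158
L ≈ 0.694480


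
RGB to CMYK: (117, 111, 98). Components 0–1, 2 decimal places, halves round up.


R'=117/255≈0.4588, G'=111/255≈0.4353, B'=98/255≈0.3843
K = 1 - max(R',G',B') = 1 - 117/255 = 138/255 = 0.54117… → 0.54
(1-R'-K)/(1-K) simplifies to (max-R)/max with max = 117:
C = (117-117)/117 = 0/117 = 0 → 0.00
M = (117-111)/117 = 6/117 = 0.05128… → 0.05
Y = (117-98)/117 = 19/117 = 0.16239… → 0.16
= CMYK(0.00, 0.05, 0.16, 0.54)


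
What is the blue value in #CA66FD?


Color: #CA66FD
R = CA = 202
G = 66 = 102
B = FD = 253
Blue = 253


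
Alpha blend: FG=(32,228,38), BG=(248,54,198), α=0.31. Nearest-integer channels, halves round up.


C = α×F + (1-α)×B, with 1-α = 0.69
R: 0.31×32 + 0.69×248 = 9.92 + 171.12 = 181.04 → 181
G: 0.31×228 + 0.69×54 = 70.68 + 37.26 = 107.94 → 108
B: 0.31×38 + 0.69×198 = 11.78 + 136.62 = 148.40 → 148
= RGB(181, 108, 148)


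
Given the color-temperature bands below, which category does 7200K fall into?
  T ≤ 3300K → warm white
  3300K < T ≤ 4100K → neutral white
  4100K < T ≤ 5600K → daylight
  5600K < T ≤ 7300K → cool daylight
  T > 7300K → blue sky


Temperature: 7200K
5600K < 7200K ≤ 7300K → cool daylight
Classification: cool daylight


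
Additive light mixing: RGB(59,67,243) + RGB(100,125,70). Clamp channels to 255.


Additive: each channel = min(255, C₁+C₂)
R: 59+100 = 159 → 159
G: 67+125 = 192 → 192
B: 243+70 = 313 → 255
= RGB(159, 192, 255)


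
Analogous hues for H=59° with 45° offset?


Base hue: 59°
Left analog: (59 - 45) mod 360 = 14°
Right analog: (59 + 45) mod 360 = 104°
Analogous hues = 14° and 104°


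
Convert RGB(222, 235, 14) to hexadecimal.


R = 222 → DE (hex)
G = 235 → EB (hex)
B = 14 → 0E (hex)
Hex = #DEEB0E


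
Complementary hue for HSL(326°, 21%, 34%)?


Complement = opposite side of color wheel = hue + 180°
H' = (326 + 180) mod 360 = 146°
S and L unchanged.
= HSL(146°, 21%, 34%)


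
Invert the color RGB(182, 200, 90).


Invert: (255-R, 255-G, 255-B)
R: 255-182 = 73
G: 255-200 = 55
B: 255-90 = 165
= RGB(73, 55, 165)


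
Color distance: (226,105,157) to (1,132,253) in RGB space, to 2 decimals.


d = √[(R₁-R₂)² + (G₁-G₂)² + (B₁-B₂)²]
d = √[(226-1)² + (105-132)² + (157-253)²]
d = √[50625 + 729 + 9216]
d = √60570
d ≈ 246.11


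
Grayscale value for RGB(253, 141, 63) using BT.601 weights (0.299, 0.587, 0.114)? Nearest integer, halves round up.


Gray = 0.299×R + 0.587×G + 0.114×B
Gray = 0.299×253 + 0.587×141 + 0.114×63
Gray = 75.647 + 82.767 + 7.182
Gray = 165.596 → round half up → 166
Gray = 166


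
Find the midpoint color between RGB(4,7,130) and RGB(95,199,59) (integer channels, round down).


Midpoint: each channel = ⌊(C₁+C₂)/2⌋
R: ⌊(4+95)/2⌋ = 49
G: ⌊(7+199)/2⌋ = 103
B: ⌊(130+59)/2⌋ = 94
= RGB(49, 103, 94)


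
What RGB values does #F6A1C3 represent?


F6 → 246 (R)
A1 → 161 (G)
C3 → 195 (B)
= RGB(246, 161, 195)


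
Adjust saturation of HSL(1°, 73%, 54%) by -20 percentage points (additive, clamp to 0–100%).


Original S = 73%
Adjustment = -20 percentage points
New S = 73 + (-20) = 53
Clamp to [0, 100] → 53
= HSL(1°, 53%, 54%)


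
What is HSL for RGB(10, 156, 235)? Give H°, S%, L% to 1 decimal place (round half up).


Normalize: R'=10/255≈0.0392, G'=156/255≈0.6118, B'=235/255≈0.9216
Max=235/255, Min=10/255, Δ=Max-Min=225/255
L = (Max+Min)/2 = (235+10)/510 = 245/510 = 0.48039… → L = 48.0%
L ≤ 0.5 → S = Δ/(Max+Min) = 225/(235+10) = 225/245 = 0.91836… → S = 91.8%
(the 1/255 factors cancel in S and H, so raw channel differences can be used)
Max is B' → H = 60 × ((R-G)/Δ + 4) = 60 × ((10-156)/225 + 4)
  -146/225 + 4 = -0.6488… + 4 = 3.3511…
  H = 60 × 3.3511… = 201.066…° → H = 201.1°
= HSL(201.1°, 91.8%, 48.0%)


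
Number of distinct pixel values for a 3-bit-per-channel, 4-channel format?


Total bits = 3 bits/channel × 4 channels = 12 bits
Distinct pixel values = 2^12
= 4,096 pixel values


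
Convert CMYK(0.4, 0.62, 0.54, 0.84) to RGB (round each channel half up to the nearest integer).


R = 255 × (1-C) × (1-K) = 255 × 0.60 × 0.16 = 24.48 → 24
G = 255 × (1-M) × (1-K) = 255 × 0.38 × 0.16 = 15.504 → 16
B = 255 × (1-Y) × (1-K) = 255 × 0.46 × 0.16 = 18.768 → 19
= RGB(24, 16, 19)


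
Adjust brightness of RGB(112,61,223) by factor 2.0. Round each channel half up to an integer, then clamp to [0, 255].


Multiply each channel by 2.0, round half up, clamp to [0, 255]
R: 112×2.0 = 224
G: 61×2.0 = 122
B: 223×2.0 = 446 → clamp → 255
= RGB(224, 122, 255)


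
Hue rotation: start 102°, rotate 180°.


New hue = (H + rotation) mod 360
New hue = (102 + 180) mod 360
= 282 mod 360
= 282°


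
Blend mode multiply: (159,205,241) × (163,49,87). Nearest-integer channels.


Multiply: C = A×B/255, rounded to nearest integer
R: 159×163/255 = 25917/255 ≈ 101.635 → 102
G: 205×49/255 = 10045/255 ≈ 39.392 → 39
B: 241×87/255 = 20967/255 ≈ 82.224 → 82
= RGB(102, 39, 82)


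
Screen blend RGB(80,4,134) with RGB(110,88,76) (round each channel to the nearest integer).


Screen: C = 255 - (255-A)×(255-B)/255, rounded to nearest integer
R: 255 - (255-80)×(255-110)/255 = 255 - 25375/255 ≈ 255 - 99.510 = 155.490 → 155
G: 255 - (255-4)×(255-88)/255 = 255 - 41917/255 ≈ 255 - 164.380 = 90.620 → 91
B: 255 - (255-134)×(255-76)/255 = 255 - 21659/255 ≈ 255 - 84.937 = 170.063 → 170
= RGB(155, 91, 170)


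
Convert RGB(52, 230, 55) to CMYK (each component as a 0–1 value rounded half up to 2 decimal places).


R'=52/255≈0.2039, G'=230/255≈0.9020, B'=55/255≈0.2157
K = 1 - max(R',G',B') = 1 - 230/255 = 25/255 = 0.09803… → 0.10
(1-R'-K)/(1-K) simplifies to (max-R)/max with max = 230:
C = (230-52)/230 = 178/230 = 0.77391… → 0.77
M = (230-230)/230 = 0/230 = 0 → 0.00
Y = (230-55)/230 = 175/230 = 0.76086… → 0.76
= CMYK(0.77, 0.00, 0.76, 0.10)


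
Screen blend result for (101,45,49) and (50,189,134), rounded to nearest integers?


Screen: C = 255 - (255-A)×(255-B)/255, rounded to nearest integer
R: 255 - (255-101)×(255-50)/255 = 255 - 31570/255 ≈ 255 - 123.804 = 131.196 → 131
G: 255 - (255-45)×(255-189)/255 = 255 - 13860/255 ≈ 255 - 54.353 = 200.647 → 201
B: 255 - (255-49)×(255-134)/255 = 255 - 24926/255 ≈ 255 - 97.749 = 157.251 → 157
= RGB(131, 201, 157)


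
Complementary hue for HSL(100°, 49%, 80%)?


Complement = opposite side of color wheel = hue + 180°
H' = (100 + 180) mod 360 = 280°
S and L unchanged.
= HSL(280°, 49%, 80%)


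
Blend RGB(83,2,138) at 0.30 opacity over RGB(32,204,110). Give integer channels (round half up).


C = α×F + (1-α)×B, with 1-α = 0.70
R: 0.30×83 + 0.70×32 = 24.90 + 22.40 = 47.30 → 47
G: 0.30×2 + 0.70×204 = 0.60 + 142.80 = 143.40 → 143
B: 0.30×138 + 0.70×110 = 41.40 + 77.00 = 118.40 → 118
= RGB(47, 143, 118)


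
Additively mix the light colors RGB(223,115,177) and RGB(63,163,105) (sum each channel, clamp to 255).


Additive: each channel = min(255, C₁+C₂)
R: 223+63 = 286 → 255
G: 115+163 = 278 → 255
B: 177+105 = 282 → 255
= RGB(255, 255, 255)


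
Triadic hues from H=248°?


Triadic: equally spaced at 120° intervals
H1 = 248°
H2 = (248 + 120) mod 360 = 8°
H3 = (248 + 240) mod 360 = 128°
Triadic = 248°, 8°, 128°


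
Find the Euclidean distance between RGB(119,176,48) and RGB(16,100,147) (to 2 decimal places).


d = √[(R₁-R₂)² + (G₁-G₂)² + (B₁-B₂)²]
d = √[(119-16)² + (176-100)² + (48-147)²]
d = √[10609 + 5776 + 9801]
d = √26186
d ≈ 161.82


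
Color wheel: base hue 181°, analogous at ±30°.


Base hue: 181°
Left analog: (181 - 30) mod 360 = 151°
Right analog: (181 + 30) mod 360 = 211°
Analogous hues = 151° and 211°


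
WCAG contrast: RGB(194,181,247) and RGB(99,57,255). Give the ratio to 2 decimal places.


Linearize each sRGB channel c=v/255: c/12.92 if c ≤ 0.04045 else ((c+0.055)/1.055)^2.4
L = 0.2126×R_lin + 0.7152×G_lin + 0.0722×B_lin
Color 1 (194,181,247):
  R=194: 194/255≈0.7608 > 0.04045 → ((0.7608+0.055)/1.055)^2.4 ≈ 0.53948
  G=181: 181/255≈0.7098 > 0.04045 → ((0.7098+0.055)/1.055)^2.4 ≈ 0.46208
  B=247: 247/255≈0.9686 > 0.04045 → ((0.9686+0.055)/1.055)^2.4 ≈ 0.93011
  L1 = 0.2126×0.53948 + 0.7152×0.46208 + 0.0722×0.93011 ≈ 0.51232
Color 2 (99,57,255):
  R=99: 99/255≈0.3882 > 0.04045 → ((0.3882+0.055)/1.055)^2.4 ≈ 0.12477
  G=57: 57/255≈0.2235 > 0.04045 → ((0.2235+0.055)/1.055)^2.4 ≈ 0.04092
  B=255: 255/255≈1.0000 > 0.04045 → ((1.0000+0.055)/1.055)^2.4 ≈ 1.00000
  L2 = 0.2126×0.12477 + 0.7152×0.04092 + 0.0722×1.00000 ≈ 0.12799
Lighter = 0.51232, Darker = 0.12799
Ratio = (L_lighter + 0.05) / (L_darker + 0.05)
Ratio = (0.51232 + 0.05) / (0.12799 + 0.05) = 0.56232 / 0.17799 ≈ 3.1593
Ratio ≈ 3.16:1


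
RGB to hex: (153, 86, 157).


R = 153 → 99 (hex)
G = 86 → 56 (hex)
B = 157 → 9D (hex)
Hex = #99569D


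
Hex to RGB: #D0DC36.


D0 → 208 (R)
DC → 220 (G)
36 → 54 (B)
= RGB(208, 220, 54)


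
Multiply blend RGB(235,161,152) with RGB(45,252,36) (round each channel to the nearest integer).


Multiply: C = A×B/255, rounded to nearest integer
R: 235×45/255 = 10575/255 ≈ 41.471 → 41
G: 161×252/255 = 40572/255 ≈ 159.106 → 159
B: 152×36/255 = 5472/255 ≈ 21.459 → 21
= RGB(41, 159, 21)


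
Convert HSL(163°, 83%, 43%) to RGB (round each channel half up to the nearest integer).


H=163°, S=0.83, L=0.43
C = (1-|2L-1|)×S = (1-|-0.14|)×0.83 = 0.7138
H' = H/60 = 163/60 ≈ 2.7167; X = C×(1-|H' mod 2 - 1|) ≈ 0.5116
m = L - C/2 = 0.43 - 0.3569 = 0.0731
Sector ⌊H'⌋ = 2 → (R',G',B') = (0.0, 0.7138, ≈0.5116)
RGB = ((R'+m)×255, (G'+m)×255, (B'+m)×255) = (18.6405, 200.6595, 149.08745)
Round half up → RGB(19, 201, 149)


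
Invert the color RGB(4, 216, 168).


Invert: (255-R, 255-G, 255-B)
R: 255-4 = 251
G: 255-216 = 39
B: 255-168 = 87
= RGB(251, 39, 87)


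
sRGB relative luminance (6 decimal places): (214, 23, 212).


Linearize each channel (sRGB transfer function): c = v/255; c_lin = c/12.92 if c ≤ 0.04045, else ((c+0.055)/1.055)^2.4
  R: 214/255 ≈ 0.839216 > 0.04045 → ((0.839216+0.055)/1.055)^2.4 ≈ 0.672443
  G: 23/255 ≈ 0.090196 > 0.04045 → ((0.090196+0.055)/1.055)^2.4 ≈ 0.008568
  B: 212/255 ≈ 0.831373 > 0.04045 → ((0.831373+0.055)/1.055)^2.4 ≈ 0.658375
R_lin = 0.672443, G_lin = 0.008568, B_lin = 0.658375
L = 0.2126×R + 0.7152×G + 0.0722×B
L = 0.2126×0.672443 + 0.7152×0.008568 + 0.0722×0.658375
L ≈ 0.196624


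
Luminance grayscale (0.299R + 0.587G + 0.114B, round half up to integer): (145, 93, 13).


Gray = 0.299×R + 0.587×G + 0.114×B
Gray = 0.299×145 + 0.587×93 + 0.114×13
Gray = 43.355 + 54.591 + 1.482
Gray = 99.428 → round half up → 99
Gray = 99


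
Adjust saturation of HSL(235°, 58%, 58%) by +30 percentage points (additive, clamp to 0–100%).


Original S = 58%
Adjustment = +30 percentage points
New S = 58 + (30) = 88
Clamp to [0, 100] → 88
= HSL(235°, 88%, 58%)


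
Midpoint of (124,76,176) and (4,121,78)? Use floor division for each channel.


Midpoint: each channel = ⌊(C₁+C₂)/2⌋
R: ⌊(124+4)/2⌋ = 64
G: ⌊(76+121)/2⌋ = 98
B: ⌊(176+78)/2⌋ = 127
= RGB(64, 98, 127)


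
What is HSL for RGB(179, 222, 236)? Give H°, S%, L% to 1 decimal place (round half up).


Normalize: R'=179/255≈0.7020, G'=222/255≈0.8706, B'=236/255≈0.9255
Max=236/255, Min=179/255, Δ=Max-Min=57/255
L = (Max+Min)/2 = (236+179)/510 = 415/510 = 0.81372… → L = 81.4%
L > 0.5 → S = Δ/(2-Max-Min) = 57/(510-236-179) = 57/95 = 0.6 → S = 60.0%
(the 1/255 factors cancel in S and H, so raw channel differences can be used)
Max is B' → H = 60 × ((R-G)/Δ + 4) = 60 × ((179-222)/57 + 4)
  -43/57 + 4 = -0.7543… + 4 = 3.2456…
  H = 60 × 3.2456… = 194.736…° → H = 194.7°
= HSL(194.7°, 60.0%, 81.4%)


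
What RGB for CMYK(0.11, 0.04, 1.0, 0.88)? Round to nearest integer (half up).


R = 255 × (1-C) × (1-K) = 255 × 0.89 × 0.12 = 27.234 → 27
G = 255 × (1-M) × (1-K) = 255 × 0.96 × 0.12 = 29.376 → 29
B = 255 × (1-Y) × (1-K) = 255 × 0.00 × 0.12 = 0
= RGB(27, 29, 0)


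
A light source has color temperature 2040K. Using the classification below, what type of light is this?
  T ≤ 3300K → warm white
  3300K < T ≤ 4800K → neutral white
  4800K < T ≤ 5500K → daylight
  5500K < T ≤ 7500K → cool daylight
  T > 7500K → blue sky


Temperature: 2040K
2040K ≤ 3300K → warm white
Classification: warm white


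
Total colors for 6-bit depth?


Colors = 2^bits = 2^6
= 64 colors


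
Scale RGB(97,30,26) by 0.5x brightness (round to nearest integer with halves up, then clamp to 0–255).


Multiply each channel by 0.5, round half up, clamp to [0, 255]
R: 97×0.5 = 48.5 → round → 49
G: 30×0.5 = 15
B: 26×0.5 = 13
= RGB(49, 15, 13)


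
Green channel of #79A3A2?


Color: #79A3A2
R = 79 = 121
G = A3 = 163
B = A2 = 162
Green = 163


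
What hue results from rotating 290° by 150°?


New hue = (H + rotation) mod 360
New hue = (290 + 150) mod 360
= 440 mod 360
= 80°


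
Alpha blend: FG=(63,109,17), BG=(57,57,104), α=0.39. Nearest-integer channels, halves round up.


C = α×F + (1-α)×B, with 1-α = 0.61
R: 0.39×63 + 0.61×57 = 24.57 + 34.77 = 59.34 → 59
G: 0.39×109 + 0.61×57 = 42.51 + 34.77 = 77.28 → 77
B: 0.39×17 + 0.61×104 = 6.63 + 63.44 = 70.07 → 70
= RGB(59, 77, 70)


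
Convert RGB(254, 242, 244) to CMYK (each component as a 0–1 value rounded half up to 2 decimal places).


R'=254/255≈0.9961, G'=242/255≈0.9490, B'=244/255≈0.9569
K = 1 - max(R',G',B') = 1 - 254/255 = 1/255 = 0.00392… → 0.00
(1-R'-K)/(1-K) simplifies to (max-R)/max with max = 254:
C = (254-254)/254 = 0/254 = 0 → 0.00
M = (254-242)/254 = 12/254 = 0.04724… → 0.05
Y = (254-244)/254 = 10/254 = 0.03937… → 0.04
= CMYK(0.00, 0.05, 0.04, 0.00)


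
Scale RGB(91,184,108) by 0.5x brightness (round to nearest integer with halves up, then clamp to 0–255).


Multiply each channel by 0.5, round half up, clamp to [0, 255]
R: 91×0.5 = 45.5 → round → 46
G: 184×0.5 = 92
B: 108×0.5 = 54
= RGB(46, 92, 54)


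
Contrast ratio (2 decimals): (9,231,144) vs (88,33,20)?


Linearize each sRGB channel c=v/255: c/12.92 if c ≤ 0.04045 else ((c+0.055)/1.055)^2.4
L = 0.2126×R_lin + 0.7152×G_lin + 0.0722×B_lin
Color 1 (9,231,144):
  R=9: 9/255≈0.0353 ≤ 0.04045 → 0.0353/12.92 ≈ 0.00273
  G=231: 231/255≈0.9059 > 0.04045 → ((0.9059+0.055)/1.055)^2.4 ≈ 0.79910
  B=144: 144/255≈0.5647 > 0.04045 → ((0.5647+0.055)/1.055)^2.4 ≈ 0.27889
  L1 = 0.2126×0.00273 + 0.7152×0.79910 + 0.0722×0.27889 ≈ 0.59224
Color 2 (88,33,20):
  R=88: 88/255≈0.3451 > 0.04045 → ((0.3451+0.055)/1.055)^2.4 ≈ 0.09759
  G=33: 33/255≈0.1294 > 0.04045 → ((0.1294+0.055)/1.055)^2.4 ≈ 0.01521
  B=20: 20/255≈0.0784 > 0.04045 → ((0.0784+0.055)/1.055)^2.4 ≈ 0.00700
  L2 = 0.2126×0.09759 + 0.7152×0.01521 + 0.0722×0.00700 ≈ 0.03213
Lighter = 0.59224, Darker = 0.03213
Ratio = (L_lighter + 0.05) / (L_darker + 0.05)
Ratio = (0.59224 + 0.05) / (0.03213 + 0.05) = 0.64224 / 0.08213 ≈ 7.8198
Ratio ≈ 7.82:1


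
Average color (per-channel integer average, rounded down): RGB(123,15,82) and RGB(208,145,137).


Midpoint: each channel = ⌊(C₁+C₂)/2⌋
R: ⌊(123+208)/2⌋ = 165
G: ⌊(15+145)/2⌋ = 80
B: ⌊(82+137)/2⌋ = 109
= RGB(165, 80, 109)


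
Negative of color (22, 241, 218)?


Invert: (255-R, 255-G, 255-B)
R: 255-22 = 233
G: 255-241 = 14
B: 255-218 = 37
= RGB(233, 14, 37)


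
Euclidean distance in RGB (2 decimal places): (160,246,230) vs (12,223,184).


d = √[(R₁-R₂)² + (G₁-G₂)² + (B₁-B₂)²]
d = √[(160-12)² + (246-223)² + (230-184)²]
d = √[21904 + 529 + 2116]
d = √24549
d ≈ 156.68


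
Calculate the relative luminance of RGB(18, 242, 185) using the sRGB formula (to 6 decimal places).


Linearize each channel (sRGB transfer function): c = v/255; c_lin = c/12.92 if c ≤ 0.04045, else ((c+0.055)/1.055)^2.4
  R: 18/255 ≈ 0.070588 > 0.04045 → ((0.070588+0.055)/1.055)^2.4 ≈ 0.006049
  G: 242/255 ≈ 0.949020 > 0.04045 → ((0.949020+0.055)/1.055)^2.4 ≈ 0.887923
  B: 185/255 ≈ 0.725490 > 0.04045 → ((0.725490+0.055)/1.055)^2.4 ≈ 0.485150
R_lin = 0.006049, G_lin = 0.887923, B_lin = 0.485150
L = 0.2126×R + 0.7152×G + 0.0722×B
L = 0.2126×0.006049 + 0.7152×0.887923 + 0.0722×0.485150
L ≈ 0.671356


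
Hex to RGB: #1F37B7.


1F → 31 (R)
37 → 55 (G)
B7 → 183 (B)
= RGB(31, 55, 183)


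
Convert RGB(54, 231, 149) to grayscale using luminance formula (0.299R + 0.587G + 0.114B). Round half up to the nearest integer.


Gray = 0.299×R + 0.587×G + 0.114×B
Gray = 0.299×54 + 0.587×231 + 0.114×149
Gray = 16.146 + 135.597 + 16.986
Gray = 168.729 → round half up → 169
Gray = 169


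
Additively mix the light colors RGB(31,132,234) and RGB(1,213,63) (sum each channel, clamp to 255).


Additive: each channel = min(255, C₁+C₂)
R: 31+1 = 32 → 32
G: 132+213 = 345 → 255
B: 234+63 = 297 → 255
= RGB(32, 255, 255)


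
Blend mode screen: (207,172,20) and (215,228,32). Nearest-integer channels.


Screen: C = 255 - (255-A)×(255-B)/255, rounded to nearest integer
R: 255 - (255-207)×(255-215)/255 = 255 - 1920/255 ≈ 255 - 7.529 = 247.471 → 247
G: 255 - (255-172)×(255-228)/255 = 255 - 2241/255 ≈ 255 - 8.788 = 246.212 → 246
B: 255 - (255-20)×(255-32)/255 = 255 - 52405/255 ≈ 255 - 205.510 = 49.490 → 49
= RGB(247, 246, 49)


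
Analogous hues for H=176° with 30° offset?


Base hue: 176°
Left analog: (176 - 30) mod 360 = 146°
Right analog: (176 + 30) mod 360 = 206°
Analogous hues = 146° and 206°


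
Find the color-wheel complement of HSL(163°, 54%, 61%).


Complement = opposite side of color wheel = hue + 180°
H' = (163 + 180) mod 360 = 343°
S and L unchanged.
= HSL(343°, 54%, 61%)


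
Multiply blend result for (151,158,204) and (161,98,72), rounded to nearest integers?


Multiply: C = A×B/255, rounded to nearest integer
R: 151×161/255 = 24311/255 ≈ 95.337 → 95
G: 158×98/255 = 15484/255 ≈ 60.722 → 61
B: 204×72/255 = 14688/255 ≈ 57.600 → 58
= RGB(95, 61, 58)
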